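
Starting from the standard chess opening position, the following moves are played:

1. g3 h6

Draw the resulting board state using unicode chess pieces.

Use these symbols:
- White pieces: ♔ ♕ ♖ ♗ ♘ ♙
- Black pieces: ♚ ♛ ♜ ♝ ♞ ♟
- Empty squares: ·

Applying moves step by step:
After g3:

♜ ♞ ♝ ♛ ♚ ♝ ♞ ♜
♟ ♟ ♟ ♟ ♟ ♟ ♟ ♟
· · · · · · · ·
· · · · · · · ·
· · · · · · · ·
· · · · · · ♙ ·
♙ ♙ ♙ ♙ ♙ ♙ · ♙
♖ ♘ ♗ ♕ ♔ ♗ ♘ ♖


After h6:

♜ ♞ ♝ ♛ ♚ ♝ ♞ ♜
♟ ♟ ♟ ♟ ♟ ♟ ♟ ·
· · · · · · · ♟
· · · · · · · ·
· · · · · · · ·
· · · · · · ♙ ·
♙ ♙ ♙ ♙ ♙ ♙ · ♙
♖ ♘ ♗ ♕ ♔ ♗ ♘ ♖



  a b c d e f g h
  ─────────────────
8│♜ ♞ ♝ ♛ ♚ ♝ ♞ ♜│8
7│♟ ♟ ♟ ♟ ♟ ♟ ♟ ·│7
6│· · · · · · · ♟│6
5│· · · · · · · ·│5
4│· · · · · · · ·│4
3│· · · · · · ♙ ·│3
2│♙ ♙ ♙ ♙ ♙ ♙ · ♙│2
1│♖ ♘ ♗ ♕ ♔ ♗ ♘ ♖│1
  ─────────────────
  a b c d e f g h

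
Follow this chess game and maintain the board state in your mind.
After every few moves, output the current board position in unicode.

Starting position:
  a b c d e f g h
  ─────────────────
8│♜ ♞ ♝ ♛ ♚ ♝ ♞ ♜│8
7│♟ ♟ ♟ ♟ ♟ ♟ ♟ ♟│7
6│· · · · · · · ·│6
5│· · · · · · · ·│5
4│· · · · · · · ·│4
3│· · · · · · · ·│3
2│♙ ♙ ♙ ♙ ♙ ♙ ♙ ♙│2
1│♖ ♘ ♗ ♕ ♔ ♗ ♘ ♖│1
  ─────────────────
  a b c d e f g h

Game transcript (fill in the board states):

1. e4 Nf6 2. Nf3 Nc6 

  a b c d e f g h
  ─────────────────
8│♜ · ♝ ♛ ♚ ♝ · ♜│8
7│♟ ♟ ♟ ♟ ♟ ♟ ♟ ♟│7
6│· · ♞ · · ♞ · ·│6
5│· · · · · · · ·│5
4│· · · · ♙ · · ·│4
3│· · · · · ♘ · ·│3
2│♙ ♙ ♙ ♙ · ♙ ♙ ♙│2
1│♖ ♘ ♗ ♕ ♔ ♗ · ♖│1
  ─────────────────
  a b c d e f g h

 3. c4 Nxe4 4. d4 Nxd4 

  a b c d e f g h
  ─────────────────
8│♜ · ♝ ♛ ♚ ♝ · ♜│8
7│♟ ♟ ♟ ♟ ♟ ♟ ♟ ♟│7
6│· · · · · · · ·│6
5│· · · · · · · ·│5
4│· · ♙ ♞ ♞ · · ·│4
3│· · · · · ♘ · ·│3
2│♙ ♙ · · · ♙ ♙ ♙│2
1│♖ ♘ ♗ ♕ ♔ ♗ · ♖│1
  ─────────────────
  a b c d e f g h

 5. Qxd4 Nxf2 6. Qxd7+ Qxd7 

  a b c d e f g h
  ─────────────────
8│♜ · ♝ · ♚ ♝ · ♜│8
7│♟ ♟ ♟ ♛ ♟ ♟ ♟ ♟│7
6│· · · · · · · ·│6
5│· · · · · · · ·│5
4│· · ♙ · · · · ·│4
3│· · · · · ♘ · ·│3
2│♙ ♙ · · · ♞ ♙ ♙│2
1│♖ ♘ ♗ · ♔ ♗ · ♖│1
  ─────────────────
  a b c d e f g h

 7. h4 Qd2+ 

  a b c d e f g h
  ─────────────────
8│♜ · ♝ · ♚ ♝ · ♜│8
7│♟ ♟ ♟ · ♟ ♟ ♟ ♟│7
6│· · · · · · · ·│6
5│· · · · · · · ·│5
4│· · ♙ · · · · ♙│4
3│· · · · · ♘ · ·│3
2│♙ ♙ · ♛ · ♞ ♙ ·│2
1│♖ ♘ ♗ · ♔ ♗ · ♖│1
  ─────────────────
  a b c d e f g h


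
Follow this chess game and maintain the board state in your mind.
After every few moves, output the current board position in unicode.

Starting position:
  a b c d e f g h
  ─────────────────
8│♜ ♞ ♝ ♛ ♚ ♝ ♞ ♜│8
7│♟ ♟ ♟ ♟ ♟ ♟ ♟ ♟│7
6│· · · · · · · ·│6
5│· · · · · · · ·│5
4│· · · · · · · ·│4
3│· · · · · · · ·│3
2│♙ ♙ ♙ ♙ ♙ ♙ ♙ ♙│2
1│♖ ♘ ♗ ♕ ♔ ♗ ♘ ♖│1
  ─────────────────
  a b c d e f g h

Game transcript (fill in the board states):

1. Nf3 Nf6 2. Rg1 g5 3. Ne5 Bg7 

  a b c d e f g h
  ─────────────────
8│♜ ♞ ♝ ♛ ♚ · · ♜│8
7│♟ ♟ ♟ ♟ ♟ ♟ ♝ ♟│7
6│· · · · · ♞ · ·│6
5│· · · · ♘ · ♟ ·│5
4│· · · · · · · ·│4
3│· · · · · · · ·│3
2│♙ ♙ ♙ ♙ ♙ ♙ ♙ ♙│2
1│♖ ♘ ♗ ♕ ♔ ♗ ♖ ·│1
  ─────────────────
  a b c d e f g h

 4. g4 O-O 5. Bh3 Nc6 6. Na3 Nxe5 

  a b c d e f g h
  ─────────────────
8│♜ · ♝ ♛ · ♜ ♚ ·│8
7│♟ ♟ ♟ ♟ ♟ ♟ ♝ ♟│7
6│· · · · · ♞ · ·│6
5│· · · · ♞ · ♟ ·│5
4│· · · · · · ♙ ·│4
3│♘ · · · · · · ♗│3
2│♙ ♙ ♙ ♙ ♙ ♙ · ♙│2
1│♖ · ♗ ♕ ♔ · ♖ ·│1
  ─────────────────
  a b c d e f g h

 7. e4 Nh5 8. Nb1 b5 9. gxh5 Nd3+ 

  a b c d e f g h
  ─────────────────
8│♜ · ♝ ♛ · ♜ ♚ ·│8
7│♟ · ♟ ♟ ♟ ♟ ♝ ♟│7
6│· · · · · · · ·│6
5│· ♟ · · · · ♟ ♙│5
4│· · · · ♙ · · ·│4
3│· · · ♞ · · · ♗│3
2│♙ ♙ ♙ ♙ · ♙ · ♙│2
1│♖ ♘ ♗ ♕ ♔ · ♖ ·│1
  ─────────────────
  a b c d e f g h

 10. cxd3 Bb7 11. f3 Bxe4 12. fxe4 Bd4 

  a b c d e f g h
  ─────────────────
8│♜ · · ♛ · ♜ ♚ ·│8
7│♟ · ♟ ♟ ♟ ♟ · ♟│7
6│· · · · · · · ·│6
5│· ♟ · · · · ♟ ♙│5
4│· · · ♝ ♙ · · ·│4
3│· · · ♙ · · · ♗│3
2│♙ ♙ · ♙ · · · ♙│2
1│♖ ♘ ♗ ♕ ♔ · ♖ ·│1
  ─────────────────
  a b c d e f g h



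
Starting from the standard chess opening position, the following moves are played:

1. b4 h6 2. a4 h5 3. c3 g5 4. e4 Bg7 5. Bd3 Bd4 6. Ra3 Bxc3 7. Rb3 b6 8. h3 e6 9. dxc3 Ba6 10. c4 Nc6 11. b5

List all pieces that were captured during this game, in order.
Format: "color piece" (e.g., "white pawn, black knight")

Tracking captures:
  Bxc3: captured white pawn
  dxc3: captured black bishop

white pawn, black bishop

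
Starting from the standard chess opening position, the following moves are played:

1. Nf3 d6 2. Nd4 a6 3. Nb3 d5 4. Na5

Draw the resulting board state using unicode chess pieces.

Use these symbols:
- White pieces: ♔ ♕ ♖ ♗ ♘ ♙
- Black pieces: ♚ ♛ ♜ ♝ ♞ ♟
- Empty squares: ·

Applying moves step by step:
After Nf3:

♜ ♞ ♝ ♛ ♚ ♝ ♞ ♜
♟ ♟ ♟ ♟ ♟ ♟ ♟ ♟
· · · · · · · ·
· · · · · · · ·
· · · · · · · ·
· · · · · ♘ · ·
♙ ♙ ♙ ♙ ♙ ♙ ♙ ♙
♖ ♘ ♗ ♕ ♔ ♗ · ♖


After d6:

♜ ♞ ♝ ♛ ♚ ♝ ♞ ♜
♟ ♟ ♟ · ♟ ♟ ♟ ♟
· · · ♟ · · · ·
· · · · · · · ·
· · · · · · · ·
· · · · · ♘ · ·
♙ ♙ ♙ ♙ ♙ ♙ ♙ ♙
♖ ♘ ♗ ♕ ♔ ♗ · ♖


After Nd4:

♜ ♞ ♝ ♛ ♚ ♝ ♞ ♜
♟ ♟ ♟ · ♟ ♟ ♟ ♟
· · · ♟ · · · ·
· · · · · · · ·
· · · ♘ · · · ·
· · · · · · · ·
♙ ♙ ♙ ♙ ♙ ♙ ♙ ♙
♖ ♘ ♗ ♕ ♔ ♗ · ♖


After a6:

♜ ♞ ♝ ♛ ♚ ♝ ♞ ♜
· ♟ ♟ · ♟ ♟ ♟ ♟
♟ · · ♟ · · · ·
· · · · · · · ·
· · · ♘ · · · ·
· · · · · · · ·
♙ ♙ ♙ ♙ ♙ ♙ ♙ ♙
♖ ♘ ♗ ♕ ♔ ♗ · ♖


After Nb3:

♜ ♞ ♝ ♛ ♚ ♝ ♞ ♜
· ♟ ♟ · ♟ ♟ ♟ ♟
♟ · · ♟ · · · ·
· · · · · · · ·
· · · · · · · ·
· ♘ · · · · · ·
♙ ♙ ♙ ♙ ♙ ♙ ♙ ♙
♖ ♘ ♗ ♕ ♔ ♗ · ♖


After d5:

♜ ♞ ♝ ♛ ♚ ♝ ♞ ♜
· ♟ ♟ · ♟ ♟ ♟ ♟
♟ · · · · · · ·
· · · ♟ · · · ·
· · · · · · · ·
· ♘ · · · · · ·
♙ ♙ ♙ ♙ ♙ ♙ ♙ ♙
♖ ♘ ♗ ♕ ♔ ♗ · ♖


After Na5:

♜ ♞ ♝ ♛ ♚ ♝ ♞ ♜
· ♟ ♟ · ♟ ♟ ♟ ♟
♟ · · · · · · ·
♘ · · ♟ · · · ·
· · · · · · · ·
· · · · · · · ·
♙ ♙ ♙ ♙ ♙ ♙ ♙ ♙
♖ ♘ ♗ ♕ ♔ ♗ · ♖



  a b c d e f g h
  ─────────────────
8│♜ ♞ ♝ ♛ ♚ ♝ ♞ ♜│8
7│· ♟ ♟ · ♟ ♟ ♟ ♟│7
6│♟ · · · · · · ·│6
5│♘ · · ♟ · · · ·│5
4│· · · · · · · ·│4
3│· · · · · · · ·│3
2│♙ ♙ ♙ ♙ ♙ ♙ ♙ ♙│2
1│♖ ♘ ♗ ♕ ♔ ♗ · ♖│1
  ─────────────────
  a b c d e f g h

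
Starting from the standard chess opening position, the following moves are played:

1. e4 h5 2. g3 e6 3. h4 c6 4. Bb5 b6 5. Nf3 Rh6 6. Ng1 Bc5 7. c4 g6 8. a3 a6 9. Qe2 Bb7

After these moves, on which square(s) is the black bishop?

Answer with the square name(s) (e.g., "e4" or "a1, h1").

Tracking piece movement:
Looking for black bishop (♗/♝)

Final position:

  a b c d e f g h
  ─────────────────
8│♜ ♞ · ♛ ♚ · ♞ ·│8
7│· ♝ · ♟ · ♟ · ·│7
6│♟ ♟ ♟ · ♟ · ♟ ♜│6
5│· ♗ ♝ · · · · ♟│5
4│· · ♙ · ♙ · · ♙│4
3│♙ · · · · · ♙ ·│3
2│· ♙ · ♙ ♕ ♙ · ·│2
1│♖ ♘ ♗ · ♔ · ♘ ♖│1
  ─────────────────
  a b c d e f g h


b7, c5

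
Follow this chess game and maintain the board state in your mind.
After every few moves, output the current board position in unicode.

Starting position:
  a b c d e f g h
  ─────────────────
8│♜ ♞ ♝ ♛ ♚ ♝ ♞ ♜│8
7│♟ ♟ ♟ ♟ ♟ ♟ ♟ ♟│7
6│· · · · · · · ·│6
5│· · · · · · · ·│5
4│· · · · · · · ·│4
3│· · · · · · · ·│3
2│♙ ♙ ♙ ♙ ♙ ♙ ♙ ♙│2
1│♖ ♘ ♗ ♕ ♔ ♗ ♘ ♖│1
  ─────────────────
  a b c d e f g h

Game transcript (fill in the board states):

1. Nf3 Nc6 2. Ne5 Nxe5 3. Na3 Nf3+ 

  a b c d e f g h
  ─────────────────
8│♜ · ♝ ♛ ♚ ♝ ♞ ♜│8
7│♟ ♟ ♟ ♟ ♟ ♟ ♟ ♟│7
6│· · · · · · · ·│6
5│· · · · · · · ·│5
4│· · · · · · · ·│4
3│♘ · · · · ♞ · ·│3
2│♙ ♙ ♙ ♙ ♙ ♙ ♙ ♙│2
1│♖ · ♗ ♕ ♔ ♗ · ♖│1
  ─────────────────
  a b c d e f g h

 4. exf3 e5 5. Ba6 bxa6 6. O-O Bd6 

  a b c d e f g h
  ─────────────────
8│♜ · ♝ ♛ ♚ · ♞ ♜│8
7│♟ · ♟ ♟ · ♟ ♟ ♟│7
6│♟ · · ♝ · · · ·│6
5│· · · · ♟ · · ·│5
4│· · · · · · · ·│4
3│♘ · · · · ♙ · ·│3
2│♙ ♙ ♙ ♙ · ♙ ♙ ♙│2
1│♖ · ♗ ♕ · ♖ ♔ ·│1
  ─────────────────
  a b c d e f g h

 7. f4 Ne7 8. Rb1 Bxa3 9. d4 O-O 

  a b c d e f g h
  ─────────────────
8│♜ · ♝ ♛ · ♜ ♚ ·│8
7│♟ · ♟ ♟ ♞ ♟ ♟ ♟│7
6│♟ · · · · · · ·│6
5│· · · · ♟ · · ·│5
4│· · · ♙ · ♙ · ·│4
3│♝ · · · · · · ·│3
2│♙ ♙ ♙ · · ♙ ♙ ♙│2
1│· ♖ ♗ ♕ · ♖ ♔ ·│1
  ─────────────────
  a b c d e f g h

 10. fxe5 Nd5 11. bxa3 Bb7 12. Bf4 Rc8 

  a b c d e f g h
  ─────────────────
8│· · ♜ ♛ · ♜ ♚ ·│8
7│♟ ♝ ♟ ♟ · ♟ ♟ ♟│7
6│♟ · · · · · · ·│6
5│· · · ♞ ♙ · · ·│5
4│· · · ♙ · ♗ · ·│4
3│♙ · · · · · · ·│3
2│♙ · ♙ · · ♙ ♙ ♙│2
1│· ♖ · ♕ · ♖ ♔ ·│1
  ─────────────────
  a b c d e f g h



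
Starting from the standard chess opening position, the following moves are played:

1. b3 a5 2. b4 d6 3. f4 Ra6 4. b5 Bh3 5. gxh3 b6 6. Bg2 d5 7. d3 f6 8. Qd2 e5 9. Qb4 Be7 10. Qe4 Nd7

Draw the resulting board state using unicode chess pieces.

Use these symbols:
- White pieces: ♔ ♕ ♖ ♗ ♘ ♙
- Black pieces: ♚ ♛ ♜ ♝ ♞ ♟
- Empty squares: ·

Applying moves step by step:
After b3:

♜ ♞ ♝ ♛ ♚ ♝ ♞ ♜
♟ ♟ ♟ ♟ ♟ ♟ ♟ ♟
· · · · · · · ·
· · · · · · · ·
· · · · · · · ·
· ♙ · · · · · ·
♙ · ♙ ♙ ♙ ♙ ♙ ♙
♖ ♘ ♗ ♕ ♔ ♗ ♘ ♖


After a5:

♜ ♞ ♝ ♛ ♚ ♝ ♞ ♜
· ♟ ♟ ♟ ♟ ♟ ♟ ♟
· · · · · · · ·
♟ · · · · · · ·
· · · · · · · ·
· ♙ · · · · · ·
♙ · ♙ ♙ ♙ ♙ ♙ ♙
♖ ♘ ♗ ♕ ♔ ♗ ♘ ♖


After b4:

♜ ♞ ♝ ♛ ♚ ♝ ♞ ♜
· ♟ ♟ ♟ ♟ ♟ ♟ ♟
· · · · · · · ·
♟ · · · · · · ·
· ♙ · · · · · ·
· · · · · · · ·
♙ · ♙ ♙ ♙ ♙ ♙ ♙
♖ ♘ ♗ ♕ ♔ ♗ ♘ ♖


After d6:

♜ ♞ ♝ ♛ ♚ ♝ ♞ ♜
· ♟ ♟ · ♟ ♟ ♟ ♟
· · · ♟ · · · ·
♟ · · · · · · ·
· ♙ · · · · · ·
· · · · · · · ·
♙ · ♙ ♙ ♙ ♙ ♙ ♙
♖ ♘ ♗ ♕ ♔ ♗ ♘ ♖


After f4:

♜ ♞ ♝ ♛ ♚ ♝ ♞ ♜
· ♟ ♟ · ♟ ♟ ♟ ♟
· · · ♟ · · · ·
♟ · · · · · · ·
· ♙ · · · ♙ · ·
· · · · · · · ·
♙ · ♙ ♙ ♙ · ♙ ♙
♖ ♘ ♗ ♕ ♔ ♗ ♘ ♖


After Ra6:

· ♞ ♝ ♛ ♚ ♝ ♞ ♜
· ♟ ♟ · ♟ ♟ ♟ ♟
♜ · · ♟ · · · ·
♟ · · · · · · ·
· ♙ · · · ♙ · ·
· · · · · · · ·
♙ · ♙ ♙ ♙ · ♙ ♙
♖ ♘ ♗ ♕ ♔ ♗ ♘ ♖


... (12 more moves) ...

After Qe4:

· ♞ · ♛ ♚ · ♞ ♜
· · ♟ · ♝ · ♟ ♟
♜ ♟ · · · ♟ · ·
♟ ♙ · ♟ ♟ · · ·
· · · · ♕ ♙ · ·
· · · ♙ · · · ♙
♙ · ♙ · ♙ · ♗ ♙
♖ ♘ ♗ · ♔ · ♘ ♖


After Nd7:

· · · ♛ ♚ · ♞ ♜
· · ♟ ♞ ♝ · ♟ ♟
♜ ♟ · · · ♟ · ·
♟ ♙ · ♟ ♟ · · ·
· · · · ♕ ♙ · ·
· · · ♙ · · · ♙
♙ · ♙ · ♙ · ♗ ♙
♖ ♘ ♗ · ♔ · ♘ ♖



  a b c d e f g h
  ─────────────────
8│· · · ♛ ♚ · ♞ ♜│8
7│· · ♟ ♞ ♝ · ♟ ♟│7
6│♜ ♟ · · · ♟ · ·│6
5│♟ ♙ · ♟ ♟ · · ·│5
4│· · · · ♕ ♙ · ·│4
3│· · · ♙ · · · ♙│3
2│♙ · ♙ · ♙ · ♗ ♙│2
1│♖ ♘ ♗ · ♔ · ♘ ♖│1
  ─────────────────
  a b c d e f g h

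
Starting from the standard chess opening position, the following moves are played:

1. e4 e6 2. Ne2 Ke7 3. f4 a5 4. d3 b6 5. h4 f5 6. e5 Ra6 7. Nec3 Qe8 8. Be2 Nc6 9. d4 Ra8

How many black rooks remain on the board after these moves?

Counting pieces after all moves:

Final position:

  a b c d e f g h
  ─────────────────
8│♜ · ♝ · ♛ ♝ ♞ ♜│8
7│· · ♟ ♟ ♚ · ♟ ♟│7
6│· ♟ ♞ · ♟ · · ·│6
5│♟ · · · ♙ ♟ · ·│5
4│· · · ♙ · ♙ · ♙│4
3│· · ♘ · · · · ·│3
2│♙ ♙ ♙ · ♗ · ♙ ·│2
1│♖ ♘ ♗ ♕ ♔ · · ♖│1
  ─────────────────
  a b c d e f g h


2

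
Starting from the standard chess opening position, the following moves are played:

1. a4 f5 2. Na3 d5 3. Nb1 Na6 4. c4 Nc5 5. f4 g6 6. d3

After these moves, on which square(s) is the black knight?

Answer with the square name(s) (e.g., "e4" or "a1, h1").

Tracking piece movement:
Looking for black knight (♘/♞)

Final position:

  a b c d e f g h
  ─────────────────
8│♜ · ♝ ♛ ♚ ♝ ♞ ♜│8
7│♟ ♟ ♟ · ♟ · · ♟│7
6│· · · · · · ♟ ·│6
5│· · ♞ ♟ · ♟ · ·│5
4│♙ · ♙ · · ♙ · ·│4
3│· · · ♙ · · · ·│3
2│· ♙ · · ♙ · ♙ ♙│2
1│♖ ♘ ♗ ♕ ♔ ♗ ♘ ♖│1
  ─────────────────
  a b c d e f g h


c5, g8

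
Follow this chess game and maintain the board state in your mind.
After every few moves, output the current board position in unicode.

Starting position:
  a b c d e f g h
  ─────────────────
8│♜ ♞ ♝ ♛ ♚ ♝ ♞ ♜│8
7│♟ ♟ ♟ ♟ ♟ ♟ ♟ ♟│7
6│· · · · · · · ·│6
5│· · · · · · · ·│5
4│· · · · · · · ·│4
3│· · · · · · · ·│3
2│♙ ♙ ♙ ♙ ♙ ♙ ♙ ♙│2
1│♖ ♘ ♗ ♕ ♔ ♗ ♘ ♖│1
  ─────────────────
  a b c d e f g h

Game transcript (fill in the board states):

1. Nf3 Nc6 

  a b c d e f g h
  ─────────────────
8│♜ · ♝ ♛ ♚ ♝ ♞ ♜│8
7│♟ ♟ ♟ ♟ ♟ ♟ ♟ ♟│7
6│· · ♞ · · · · ·│6
5│· · · · · · · ·│5
4│· · · · · · · ·│4
3│· · · · · ♘ · ·│3
2│♙ ♙ ♙ ♙ ♙ ♙ ♙ ♙│2
1│♖ ♘ ♗ ♕ ♔ ♗ · ♖│1
  ─────────────────
  a b c d e f g h

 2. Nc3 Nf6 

  a b c d e f g h
  ─────────────────
8│♜ · ♝ ♛ ♚ ♝ · ♜│8
7│♟ ♟ ♟ ♟ ♟ ♟ ♟ ♟│7
6│· · ♞ · · ♞ · ·│6
5│· · · · · · · ·│5
4│· · · · · · · ·│4
3│· · ♘ · · ♘ · ·│3
2│♙ ♙ ♙ ♙ ♙ ♙ ♙ ♙│2
1│♖ · ♗ ♕ ♔ ♗ · ♖│1
  ─────────────────
  a b c d e f g h

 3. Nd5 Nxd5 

  a b c d e f g h
  ─────────────────
8│♜ · ♝ ♛ ♚ ♝ · ♜│8
7│♟ ♟ ♟ ♟ ♟ ♟ ♟ ♟│7
6│· · ♞ · · · · ·│6
5│· · · ♞ · · · ·│5
4│· · · · · · · ·│4
3│· · · · · ♘ · ·│3
2│♙ ♙ ♙ ♙ ♙ ♙ ♙ ♙│2
1│♖ · ♗ ♕ ♔ ♗ · ♖│1
  ─────────────────
  a b c d e f g h

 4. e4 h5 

  a b c d e f g h
  ─────────────────
8│♜ · ♝ ♛ ♚ ♝ · ♜│8
7│♟ ♟ ♟ ♟ ♟ ♟ ♟ ·│7
6│· · ♞ · · · · ·│6
5│· · · ♞ · · · ♟│5
4│· · · · ♙ · · ·│4
3│· · · · · ♘ · ·│3
2│♙ ♙ ♙ ♙ · ♙ ♙ ♙│2
1│♖ · ♗ ♕ ♔ ♗ · ♖│1
  ─────────────────
  a b c d e f g h

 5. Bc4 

  a b c d e f g h
  ─────────────────
8│♜ · ♝ ♛ ♚ ♝ · ♜│8
7│♟ ♟ ♟ ♟ ♟ ♟ ♟ ·│7
6│· · ♞ · · · · ·│6
5│· · · ♞ · · · ♟│5
4│· · ♗ · ♙ · · ·│4
3│· · · · · ♘ · ·│3
2│♙ ♙ ♙ ♙ · ♙ ♙ ♙│2
1│♖ · ♗ ♕ ♔ · · ♖│1
  ─────────────────
  a b c d e f g h


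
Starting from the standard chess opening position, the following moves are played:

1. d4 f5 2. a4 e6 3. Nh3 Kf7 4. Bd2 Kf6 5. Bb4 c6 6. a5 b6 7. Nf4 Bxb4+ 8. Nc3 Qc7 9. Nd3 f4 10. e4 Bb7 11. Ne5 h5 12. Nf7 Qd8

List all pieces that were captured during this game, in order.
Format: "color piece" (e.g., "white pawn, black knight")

Tracking captures:
  Bxb4+: captured white bishop

white bishop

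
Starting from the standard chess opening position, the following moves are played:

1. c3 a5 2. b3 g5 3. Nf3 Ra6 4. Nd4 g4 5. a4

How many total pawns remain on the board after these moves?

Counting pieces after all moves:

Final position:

  a b c d e f g h
  ─────────────────
8│· ♞ ♝ ♛ ♚ ♝ ♞ ♜│8
7│· ♟ ♟ ♟ ♟ ♟ · ♟│7
6│♜ · · · · · · ·│6
5│♟ · · · · · · ·│5
4│♙ · · ♘ · · ♟ ·│4
3│· ♙ ♙ · · · · ·│3
2│· · · ♙ ♙ ♙ ♙ ♙│2
1│♖ ♘ ♗ ♕ ♔ ♗ · ♖│1
  ─────────────────
  a b c d e f g h


16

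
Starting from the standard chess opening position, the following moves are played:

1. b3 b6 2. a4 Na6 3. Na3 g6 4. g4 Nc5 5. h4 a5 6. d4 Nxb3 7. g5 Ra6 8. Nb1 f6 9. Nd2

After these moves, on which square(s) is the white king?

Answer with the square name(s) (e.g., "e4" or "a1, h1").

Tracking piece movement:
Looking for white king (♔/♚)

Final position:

  a b c d e f g h
  ─────────────────
8│· · ♝ ♛ ♚ ♝ ♞ ♜│8
7│· · ♟ ♟ ♟ · · ♟│7
6│♜ ♟ · · · ♟ ♟ ·│6
5│♟ · · · · · ♙ ·│5
4│♙ · · ♙ · · · ♙│4
3│· ♞ · · · · · ·│3
2│· · ♙ ♘ ♙ ♙ · ·│2
1│♖ · ♗ ♕ ♔ ♗ ♘ ♖│1
  ─────────────────
  a b c d e f g h


e1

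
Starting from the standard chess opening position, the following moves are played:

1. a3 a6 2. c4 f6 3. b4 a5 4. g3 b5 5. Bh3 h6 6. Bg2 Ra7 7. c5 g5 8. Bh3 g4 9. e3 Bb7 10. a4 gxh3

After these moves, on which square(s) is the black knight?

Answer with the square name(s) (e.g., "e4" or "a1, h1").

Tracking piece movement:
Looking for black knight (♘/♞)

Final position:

  a b c d e f g h
  ─────────────────
8│· ♞ · ♛ ♚ ♝ ♞ ♜│8
7│♜ ♝ ♟ ♟ ♟ · · ·│7
6│· · · · · ♟ · ♟│6
5│♟ ♟ ♙ · · · · ·│5
4│♙ ♙ · · · · · ·│4
3│· · · · ♙ · ♙ ♟│3
2│· · · ♙ · ♙ · ♙│2
1│♖ ♘ ♗ ♕ ♔ · ♘ ♖│1
  ─────────────────
  a b c d e f g h


b8, g8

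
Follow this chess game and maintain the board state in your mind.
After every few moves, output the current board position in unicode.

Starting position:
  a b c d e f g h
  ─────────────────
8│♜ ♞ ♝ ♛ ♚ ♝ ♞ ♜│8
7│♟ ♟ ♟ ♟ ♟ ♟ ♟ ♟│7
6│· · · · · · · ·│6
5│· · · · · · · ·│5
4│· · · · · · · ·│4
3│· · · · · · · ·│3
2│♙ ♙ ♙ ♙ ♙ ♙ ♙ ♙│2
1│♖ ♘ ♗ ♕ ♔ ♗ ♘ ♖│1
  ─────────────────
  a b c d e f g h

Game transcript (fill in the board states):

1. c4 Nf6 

  a b c d e f g h
  ─────────────────
8│♜ ♞ ♝ ♛ ♚ ♝ · ♜│8
7│♟ ♟ ♟ ♟ ♟ ♟ ♟ ♟│7
6│· · · · · ♞ · ·│6
5│· · · · · · · ·│5
4│· · ♙ · · · · ·│4
3│· · · · · · · ·│3
2│♙ ♙ · ♙ ♙ ♙ ♙ ♙│2
1│♖ ♘ ♗ ♕ ♔ ♗ ♘ ♖│1
  ─────────────────
  a b c d e f g h

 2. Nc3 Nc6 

  a b c d e f g h
  ─────────────────
8│♜ · ♝ ♛ ♚ ♝ · ♜│8
7│♟ ♟ ♟ ♟ ♟ ♟ ♟ ♟│7
6│· · ♞ · · ♞ · ·│6
5│· · · · · · · ·│5
4│· · ♙ · · · · ·│4
3│· · ♘ · · · · ·│3
2│♙ ♙ · ♙ ♙ ♙ ♙ ♙│2
1│♖ · ♗ ♕ ♔ ♗ ♘ ♖│1
  ─────────────────
  a b c d e f g h

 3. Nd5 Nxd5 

  a b c d e f g h
  ─────────────────
8│♜ · ♝ ♛ ♚ ♝ · ♜│8
7│♟ ♟ ♟ ♟ ♟ ♟ ♟ ♟│7
6│· · ♞ · · · · ·│6
5│· · · ♞ · · · ·│5
4│· · ♙ · · · · ·│4
3│· · · · · · · ·│3
2│♙ ♙ · ♙ ♙ ♙ ♙ ♙│2
1│♖ · ♗ ♕ ♔ ♗ ♘ ♖│1
  ─────────────────
  a b c d e f g h

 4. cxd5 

  a b c d e f g h
  ─────────────────
8│♜ · ♝ ♛ ♚ ♝ · ♜│8
7│♟ ♟ ♟ ♟ ♟ ♟ ♟ ♟│7
6│· · ♞ · · · · ·│6
5│· · · ♙ · · · ·│5
4│· · · · · · · ·│4
3│· · · · · · · ·│3
2│♙ ♙ · ♙ ♙ ♙ ♙ ♙│2
1│♖ · ♗ ♕ ♔ ♗ ♘ ♖│1
  ─────────────────
  a b c d e f g h


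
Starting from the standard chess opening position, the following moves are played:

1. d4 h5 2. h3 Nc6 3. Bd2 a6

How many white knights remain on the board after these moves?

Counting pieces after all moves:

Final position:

  a b c d e f g h
  ─────────────────
8│♜ · ♝ ♛ ♚ ♝ ♞ ♜│8
7│· ♟ ♟ ♟ ♟ ♟ ♟ ·│7
6│♟ · ♞ · · · · ·│6
5│· · · · · · · ♟│5
4│· · · ♙ · · · ·│4
3│· · · · · · · ♙│3
2│♙ ♙ ♙ ♗ ♙ ♙ ♙ ·│2
1│♖ ♘ · ♕ ♔ ♗ ♘ ♖│1
  ─────────────────
  a b c d e f g h


2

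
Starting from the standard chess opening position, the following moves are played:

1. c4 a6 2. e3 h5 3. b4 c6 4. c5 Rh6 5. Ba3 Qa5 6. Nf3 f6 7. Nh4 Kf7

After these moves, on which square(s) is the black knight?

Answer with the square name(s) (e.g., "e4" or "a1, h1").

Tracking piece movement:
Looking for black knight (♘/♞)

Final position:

  a b c d e f g h
  ─────────────────
8│♜ ♞ ♝ · · ♝ ♞ ·│8
7│· ♟ · ♟ ♟ ♚ ♟ ·│7
6│♟ · ♟ · · ♟ · ♜│6
5│♛ · ♙ · · · · ♟│5
4│· ♙ · · · · · ♘│4
3│♗ · · · ♙ · · ·│3
2│♙ · · ♙ · ♙ ♙ ♙│2
1│♖ ♘ · ♕ ♔ ♗ · ♖│1
  ─────────────────
  a b c d e f g h


b8, g8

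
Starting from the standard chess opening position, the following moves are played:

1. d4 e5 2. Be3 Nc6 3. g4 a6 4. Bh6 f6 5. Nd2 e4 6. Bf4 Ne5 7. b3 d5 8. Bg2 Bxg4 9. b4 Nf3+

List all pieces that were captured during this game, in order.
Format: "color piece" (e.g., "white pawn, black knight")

Tracking captures:
  Bxg4: captured white pawn

white pawn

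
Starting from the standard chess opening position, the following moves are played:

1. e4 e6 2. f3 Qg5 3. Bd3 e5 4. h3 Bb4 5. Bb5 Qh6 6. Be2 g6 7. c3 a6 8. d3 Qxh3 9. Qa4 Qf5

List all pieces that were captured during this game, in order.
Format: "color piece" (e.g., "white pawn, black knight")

Tracking captures:
  Qxh3: captured white pawn

white pawn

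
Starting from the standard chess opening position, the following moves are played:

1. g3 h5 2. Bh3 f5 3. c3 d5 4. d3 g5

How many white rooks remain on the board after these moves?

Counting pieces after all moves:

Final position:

  a b c d e f g h
  ─────────────────
8│♜ ♞ ♝ ♛ ♚ ♝ ♞ ♜│8
7│♟ ♟ ♟ · ♟ · · ·│7
6│· · · · · · · ·│6
5│· · · ♟ · ♟ ♟ ♟│5
4│· · · · · · · ·│4
3│· · ♙ ♙ · · ♙ ♗│3
2│♙ ♙ · · ♙ ♙ · ♙│2
1│♖ ♘ ♗ ♕ ♔ · ♘ ♖│1
  ─────────────────
  a b c d e f g h


2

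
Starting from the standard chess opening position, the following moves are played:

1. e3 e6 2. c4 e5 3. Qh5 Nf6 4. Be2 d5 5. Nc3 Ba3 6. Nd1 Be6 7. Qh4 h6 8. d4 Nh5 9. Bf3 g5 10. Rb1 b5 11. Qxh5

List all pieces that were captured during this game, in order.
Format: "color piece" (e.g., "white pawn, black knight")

Tracking captures:
  Qxh5: captured black knight

black knight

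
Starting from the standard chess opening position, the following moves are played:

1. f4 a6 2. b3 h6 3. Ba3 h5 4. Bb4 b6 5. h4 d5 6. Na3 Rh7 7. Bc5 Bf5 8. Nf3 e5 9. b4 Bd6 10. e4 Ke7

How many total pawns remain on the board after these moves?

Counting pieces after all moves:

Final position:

  a b c d e f g h
  ─────────────────
8│♜ ♞ · ♛ · · ♞ ·│8
7│· · ♟ · ♚ ♟ ♟ ♜│7
6│♟ ♟ · ♝ · · · ·│6
5│· · ♗ ♟ ♟ ♝ · ♟│5
4│· ♙ · · ♙ ♙ · ♙│4
3│♘ · · · · ♘ · ·│3
2│♙ · ♙ ♙ · · ♙ ·│2
1│♖ · · ♕ ♔ ♗ · ♖│1
  ─────────────────
  a b c d e f g h


16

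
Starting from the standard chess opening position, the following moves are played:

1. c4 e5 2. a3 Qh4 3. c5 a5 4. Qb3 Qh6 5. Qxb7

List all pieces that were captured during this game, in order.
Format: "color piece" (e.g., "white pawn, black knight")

Tracking captures:
  Qxb7: captured black pawn

black pawn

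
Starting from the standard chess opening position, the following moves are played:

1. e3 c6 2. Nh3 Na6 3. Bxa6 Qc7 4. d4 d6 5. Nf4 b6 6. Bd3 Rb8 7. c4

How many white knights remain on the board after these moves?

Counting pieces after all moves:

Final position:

  a b c d e f g h
  ─────────────────
8│· ♜ ♝ · ♚ ♝ ♞ ♜│8
7│♟ · ♛ · ♟ ♟ ♟ ♟│7
6│· ♟ ♟ ♟ · · · ·│6
5│· · · · · · · ·│5
4│· · ♙ ♙ · ♘ · ·│4
3│· · · ♗ ♙ · · ·│3
2│♙ ♙ · · · ♙ ♙ ♙│2
1│♖ ♘ ♗ ♕ ♔ · · ♖│1
  ─────────────────
  a b c d e f g h


2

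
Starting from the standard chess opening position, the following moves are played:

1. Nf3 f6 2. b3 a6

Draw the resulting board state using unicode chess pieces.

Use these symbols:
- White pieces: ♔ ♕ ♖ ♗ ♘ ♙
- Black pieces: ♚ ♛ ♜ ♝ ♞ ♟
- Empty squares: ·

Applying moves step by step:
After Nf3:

♜ ♞ ♝ ♛ ♚ ♝ ♞ ♜
♟ ♟ ♟ ♟ ♟ ♟ ♟ ♟
· · · · · · · ·
· · · · · · · ·
· · · · · · · ·
· · · · · ♘ · ·
♙ ♙ ♙ ♙ ♙ ♙ ♙ ♙
♖ ♘ ♗ ♕ ♔ ♗ · ♖


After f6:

♜ ♞ ♝ ♛ ♚ ♝ ♞ ♜
♟ ♟ ♟ ♟ ♟ · ♟ ♟
· · · · · ♟ · ·
· · · · · · · ·
· · · · · · · ·
· · · · · ♘ · ·
♙ ♙ ♙ ♙ ♙ ♙ ♙ ♙
♖ ♘ ♗ ♕ ♔ ♗ · ♖


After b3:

♜ ♞ ♝ ♛ ♚ ♝ ♞ ♜
♟ ♟ ♟ ♟ ♟ · ♟ ♟
· · · · · ♟ · ·
· · · · · · · ·
· · · · · · · ·
· ♙ · · · ♘ · ·
♙ · ♙ ♙ ♙ ♙ ♙ ♙
♖ ♘ ♗ ♕ ♔ ♗ · ♖


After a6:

♜ ♞ ♝ ♛ ♚ ♝ ♞ ♜
· ♟ ♟ ♟ ♟ · ♟ ♟
♟ · · · · ♟ · ·
· · · · · · · ·
· · · · · · · ·
· ♙ · · · ♘ · ·
♙ · ♙ ♙ ♙ ♙ ♙ ♙
♖ ♘ ♗ ♕ ♔ ♗ · ♖



  a b c d e f g h
  ─────────────────
8│♜ ♞ ♝ ♛ ♚ ♝ ♞ ♜│8
7│· ♟ ♟ ♟ ♟ · ♟ ♟│7
6│♟ · · · · ♟ · ·│6
5│· · · · · · · ·│5
4│· · · · · · · ·│4
3│· ♙ · · · ♘ · ·│3
2│♙ · ♙ ♙ ♙ ♙ ♙ ♙│2
1│♖ ♘ ♗ ♕ ♔ ♗ · ♖│1
  ─────────────────
  a b c d e f g h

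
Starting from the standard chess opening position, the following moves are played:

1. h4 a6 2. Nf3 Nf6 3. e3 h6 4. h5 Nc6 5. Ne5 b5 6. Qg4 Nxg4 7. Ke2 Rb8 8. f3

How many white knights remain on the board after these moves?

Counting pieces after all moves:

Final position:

  a b c d e f g h
  ─────────────────
8│· ♜ ♝ ♛ ♚ ♝ · ♜│8
7│· · ♟ ♟ ♟ ♟ ♟ ·│7
6│♟ · ♞ · · · · ♟│6
5│· ♟ · · ♘ · · ♙│5
4│· · · · · · ♞ ·│4
3│· · · · ♙ ♙ · ·│3
2│♙ ♙ ♙ ♙ ♔ · ♙ ·│2
1│♖ ♘ ♗ · · ♗ · ♖│1
  ─────────────────
  a b c d e f g h


2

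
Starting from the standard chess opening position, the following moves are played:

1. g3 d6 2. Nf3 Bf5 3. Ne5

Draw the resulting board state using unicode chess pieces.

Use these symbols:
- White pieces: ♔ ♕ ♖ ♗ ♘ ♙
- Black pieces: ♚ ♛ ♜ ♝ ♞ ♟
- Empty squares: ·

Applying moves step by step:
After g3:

♜ ♞ ♝ ♛ ♚ ♝ ♞ ♜
♟ ♟ ♟ ♟ ♟ ♟ ♟ ♟
· · · · · · · ·
· · · · · · · ·
· · · · · · · ·
· · · · · · ♙ ·
♙ ♙ ♙ ♙ ♙ ♙ · ♙
♖ ♘ ♗ ♕ ♔ ♗ ♘ ♖


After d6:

♜ ♞ ♝ ♛ ♚ ♝ ♞ ♜
♟ ♟ ♟ · ♟ ♟ ♟ ♟
· · · ♟ · · · ·
· · · · · · · ·
· · · · · · · ·
· · · · · · ♙ ·
♙ ♙ ♙ ♙ ♙ ♙ · ♙
♖ ♘ ♗ ♕ ♔ ♗ ♘ ♖


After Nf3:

♜ ♞ ♝ ♛ ♚ ♝ ♞ ♜
♟ ♟ ♟ · ♟ ♟ ♟ ♟
· · · ♟ · · · ·
· · · · · · · ·
· · · · · · · ·
· · · · · ♘ ♙ ·
♙ ♙ ♙ ♙ ♙ ♙ · ♙
♖ ♘ ♗ ♕ ♔ ♗ · ♖


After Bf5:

♜ ♞ · ♛ ♚ ♝ ♞ ♜
♟ ♟ ♟ · ♟ ♟ ♟ ♟
· · · ♟ · · · ·
· · · · · ♝ · ·
· · · · · · · ·
· · · · · ♘ ♙ ·
♙ ♙ ♙ ♙ ♙ ♙ · ♙
♖ ♘ ♗ ♕ ♔ ♗ · ♖


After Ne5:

♜ ♞ · ♛ ♚ ♝ ♞ ♜
♟ ♟ ♟ · ♟ ♟ ♟ ♟
· · · ♟ · · · ·
· · · · ♘ ♝ · ·
· · · · · · · ·
· · · · · · ♙ ·
♙ ♙ ♙ ♙ ♙ ♙ · ♙
♖ ♘ ♗ ♕ ♔ ♗ · ♖



  a b c d e f g h
  ─────────────────
8│♜ ♞ · ♛ ♚ ♝ ♞ ♜│8
7│♟ ♟ ♟ · ♟ ♟ ♟ ♟│7
6│· · · ♟ · · · ·│6
5│· · · · ♘ ♝ · ·│5
4│· · · · · · · ·│4
3│· · · · · · ♙ ·│3
2│♙ ♙ ♙ ♙ ♙ ♙ · ♙│2
1│♖ ♘ ♗ ♕ ♔ ♗ · ♖│1
  ─────────────────
  a b c d e f g h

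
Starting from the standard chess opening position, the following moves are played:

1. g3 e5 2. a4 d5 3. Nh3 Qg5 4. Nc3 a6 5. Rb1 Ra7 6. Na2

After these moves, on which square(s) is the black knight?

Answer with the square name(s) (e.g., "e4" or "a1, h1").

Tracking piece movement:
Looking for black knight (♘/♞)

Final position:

  a b c d e f g h
  ─────────────────
8│· ♞ ♝ · ♚ ♝ ♞ ♜│8
7│♜ ♟ ♟ · · ♟ ♟ ♟│7
6│♟ · · · · · · ·│6
5│· · · ♟ ♟ · ♛ ·│5
4│♙ · · · · · · ·│4
3│· · · · · · ♙ ♘│3
2│♘ ♙ ♙ ♙ ♙ ♙ · ♙│2
1│· ♖ ♗ ♕ ♔ ♗ · ♖│1
  ─────────────────
  a b c d e f g h


b8, g8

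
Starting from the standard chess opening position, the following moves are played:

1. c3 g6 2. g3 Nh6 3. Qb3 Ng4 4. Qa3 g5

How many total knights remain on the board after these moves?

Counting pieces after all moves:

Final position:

  a b c d e f g h
  ─────────────────
8│♜ ♞ ♝ ♛ ♚ ♝ · ♜│8
7│♟ ♟ ♟ ♟ ♟ ♟ · ♟│7
6│· · · · · · · ·│6
5│· · · · · · ♟ ·│5
4│· · · · · · ♞ ·│4
3│♕ · ♙ · · · ♙ ·│3
2│♙ ♙ · ♙ ♙ ♙ · ♙│2
1│♖ ♘ ♗ · ♔ ♗ ♘ ♖│1
  ─────────────────
  a b c d e f g h


4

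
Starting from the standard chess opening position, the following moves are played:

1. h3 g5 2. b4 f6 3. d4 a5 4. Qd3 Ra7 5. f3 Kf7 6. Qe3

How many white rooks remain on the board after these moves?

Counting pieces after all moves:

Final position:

  a b c d e f g h
  ─────────────────
8│· ♞ ♝ ♛ · ♝ ♞ ♜│8
7│♜ ♟ ♟ ♟ ♟ ♚ · ♟│7
6│· · · · · ♟ · ·│6
5│♟ · · · · · ♟ ·│5
4│· ♙ · ♙ · · · ·│4
3│· · · · ♕ ♙ · ♙│3
2│♙ · ♙ · ♙ · ♙ ·│2
1│♖ ♘ ♗ · ♔ ♗ ♘ ♖│1
  ─────────────────
  a b c d e f g h


2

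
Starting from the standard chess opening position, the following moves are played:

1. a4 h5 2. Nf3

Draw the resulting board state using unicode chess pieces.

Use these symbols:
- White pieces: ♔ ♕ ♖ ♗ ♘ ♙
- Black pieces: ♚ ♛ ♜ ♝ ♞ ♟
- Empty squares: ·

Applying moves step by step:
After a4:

♜ ♞ ♝ ♛ ♚ ♝ ♞ ♜
♟ ♟ ♟ ♟ ♟ ♟ ♟ ♟
· · · · · · · ·
· · · · · · · ·
♙ · · · · · · ·
· · · · · · · ·
· ♙ ♙ ♙ ♙ ♙ ♙ ♙
♖ ♘ ♗ ♕ ♔ ♗ ♘ ♖


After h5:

♜ ♞ ♝ ♛ ♚ ♝ ♞ ♜
♟ ♟ ♟ ♟ ♟ ♟ ♟ ·
· · · · · · · ·
· · · · · · · ♟
♙ · · · · · · ·
· · · · · · · ·
· ♙ ♙ ♙ ♙ ♙ ♙ ♙
♖ ♘ ♗ ♕ ♔ ♗ ♘ ♖


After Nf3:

♜ ♞ ♝ ♛ ♚ ♝ ♞ ♜
♟ ♟ ♟ ♟ ♟ ♟ ♟ ·
· · · · · · · ·
· · · · · · · ♟
♙ · · · · · · ·
· · · · · ♘ · ·
· ♙ ♙ ♙ ♙ ♙ ♙ ♙
♖ ♘ ♗ ♕ ♔ ♗ · ♖



  a b c d e f g h
  ─────────────────
8│♜ ♞ ♝ ♛ ♚ ♝ ♞ ♜│8
7│♟ ♟ ♟ ♟ ♟ ♟ ♟ ·│7
6│· · · · · · · ·│6
5│· · · · · · · ♟│5
4│♙ · · · · · · ·│4
3│· · · · · ♘ · ·│3
2│· ♙ ♙ ♙ ♙ ♙ ♙ ♙│2
1│♖ ♘ ♗ ♕ ♔ ♗ · ♖│1
  ─────────────────
  a b c d e f g h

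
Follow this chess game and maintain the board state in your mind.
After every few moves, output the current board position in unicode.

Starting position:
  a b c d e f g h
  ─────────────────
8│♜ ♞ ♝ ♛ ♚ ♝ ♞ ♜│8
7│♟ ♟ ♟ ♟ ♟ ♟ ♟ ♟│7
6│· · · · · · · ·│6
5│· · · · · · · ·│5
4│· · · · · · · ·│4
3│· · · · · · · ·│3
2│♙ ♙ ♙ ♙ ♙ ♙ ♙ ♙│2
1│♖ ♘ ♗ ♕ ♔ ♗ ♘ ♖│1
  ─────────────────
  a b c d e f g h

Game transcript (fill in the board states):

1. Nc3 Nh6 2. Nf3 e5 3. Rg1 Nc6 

  a b c d e f g h
  ─────────────────
8│♜ · ♝ ♛ ♚ ♝ · ♜│8
7│♟ ♟ ♟ ♟ · ♟ ♟ ♟│7
6│· · ♞ · · · · ♞│6
5│· · · · ♟ · · ·│5
4│· · · · · · · ·│4
3│· · ♘ · · ♘ · ·│3
2│♙ ♙ ♙ ♙ ♙ ♙ ♙ ♙│2
1│♖ · ♗ ♕ ♔ ♗ ♖ ·│1
  ─────────────────
  a b c d e f g h

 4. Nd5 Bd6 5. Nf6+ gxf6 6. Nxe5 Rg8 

  a b c d e f g h
  ─────────────────
8│♜ · ♝ ♛ ♚ · ♜ ·│8
7│♟ ♟ ♟ ♟ · ♟ · ♟│7
6│· · ♞ ♝ · ♟ · ♞│6
5│· · · · ♘ · · ·│5
4│· · · · · · · ·│4
3│· · · · · · · ·│3
2│♙ ♙ ♙ ♙ ♙ ♙ ♙ ♙│2
1│♖ · ♗ ♕ ♔ ♗ ♖ ·│1
  ─────────────────
  a b c d e f g h

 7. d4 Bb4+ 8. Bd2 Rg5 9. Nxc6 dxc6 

  a b c d e f g h
  ─────────────────
8│♜ · ♝ ♛ ♚ · · ·│8
7│♟ ♟ ♟ · · ♟ · ♟│7
6│· · ♟ · · ♟ · ♞│6
5│· · · · · · ♜ ·│5
4│· ♝ · ♙ · · · ·│4
3│· · · · · · · ·│3
2│♙ ♙ ♙ ♗ ♙ ♙ ♙ ♙│2
1│♖ · · ♕ ♔ ♗ ♖ ·│1
  ─────────────────
  a b c d e f g h

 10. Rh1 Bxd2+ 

  a b c d e f g h
  ─────────────────
8│♜ · ♝ ♛ ♚ · · ·│8
7│♟ ♟ ♟ · · ♟ · ♟│7
6│· · ♟ · · ♟ · ♞│6
5│· · · · · · ♜ ·│5
4│· · · ♙ · · · ·│4
3│· · · · · · · ·│3
2│♙ ♙ ♙ ♝ ♙ ♙ ♙ ♙│2
1│♖ · · ♕ ♔ ♗ · ♖│1
  ─────────────────
  a b c d e f g h


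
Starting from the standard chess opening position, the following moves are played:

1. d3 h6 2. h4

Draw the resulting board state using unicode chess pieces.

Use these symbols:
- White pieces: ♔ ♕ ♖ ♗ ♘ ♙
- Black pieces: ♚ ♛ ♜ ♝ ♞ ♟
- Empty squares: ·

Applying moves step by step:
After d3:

♜ ♞ ♝ ♛ ♚ ♝ ♞ ♜
♟ ♟ ♟ ♟ ♟ ♟ ♟ ♟
· · · · · · · ·
· · · · · · · ·
· · · · · · · ·
· · · ♙ · · · ·
♙ ♙ ♙ · ♙ ♙ ♙ ♙
♖ ♘ ♗ ♕ ♔ ♗ ♘ ♖


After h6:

♜ ♞ ♝ ♛ ♚ ♝ ♞ ♜
♟ ♟ ♟ ♟ ♟ ♟ ♟ ·
· · · · · · · ♟
· · · · · · · ·
· · · · · · · ·
· · · ♙ · · · ·
♙ ♙ ♙ · ♙ ♙ ♙ ♙
♖ ♘ ♗ ♕ ♔ ♗ ♘ ♖


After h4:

♜ ♞ ♝ ♛ ♚ ♝ ♞ ♜
♟ ♟ ♟ ♟ ♟ ♟ ♟ ·
· · · · · · · ♟
· · · · · · · ·
· · · · · · · ♙
· · · ♙ · · · ·
♙ ♙ ♙ · ♙ ♙ ♙ ·
♖ ♘ ♗ ♕ ♔ ♗ ♘ ♖



  a b c d e f g h
  ─────────────────
8│♜ ♞ ♝ ♛ ♚ ♝ ♞ ♜│8
7│♟ ♟ ♟ ♟ ♟ ♟ ♟ ·│7
6│· · · · · · · ♟│6
5│· · · · · · · ·│5
4│· · · · · · · ♙│4
3│· · · ♙ · · · ·│3
2│♙ ♙ ♙ · ♙ ♙ ♙ ·│2
1│♖ ♘ ♗ ♕ ♔ ♗ ♘ ♖│1
  ─────────────────
  a b c d e f g h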